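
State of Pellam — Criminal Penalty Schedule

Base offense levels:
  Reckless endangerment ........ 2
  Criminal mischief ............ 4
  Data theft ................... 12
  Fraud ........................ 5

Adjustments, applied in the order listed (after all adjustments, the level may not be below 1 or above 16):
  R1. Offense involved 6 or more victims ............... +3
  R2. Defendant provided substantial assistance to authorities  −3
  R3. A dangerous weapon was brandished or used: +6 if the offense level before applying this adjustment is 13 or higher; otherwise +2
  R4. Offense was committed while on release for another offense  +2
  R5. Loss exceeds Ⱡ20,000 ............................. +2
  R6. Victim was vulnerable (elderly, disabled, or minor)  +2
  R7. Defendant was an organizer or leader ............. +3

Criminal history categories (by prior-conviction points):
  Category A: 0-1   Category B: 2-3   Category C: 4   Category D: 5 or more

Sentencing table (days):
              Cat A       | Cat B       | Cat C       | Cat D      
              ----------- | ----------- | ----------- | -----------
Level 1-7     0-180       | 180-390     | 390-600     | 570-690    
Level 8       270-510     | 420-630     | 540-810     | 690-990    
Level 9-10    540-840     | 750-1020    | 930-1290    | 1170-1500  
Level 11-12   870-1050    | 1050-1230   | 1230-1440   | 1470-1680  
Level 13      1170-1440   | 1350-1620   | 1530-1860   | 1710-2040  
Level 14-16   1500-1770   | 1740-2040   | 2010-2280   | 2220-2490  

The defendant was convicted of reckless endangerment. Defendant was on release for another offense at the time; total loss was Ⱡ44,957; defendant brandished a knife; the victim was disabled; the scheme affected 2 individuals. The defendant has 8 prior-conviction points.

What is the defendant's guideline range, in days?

1170-1500 days

Base offense level for reckless endangerment: 2.
R2 does not apply.
R3 applies (level before this adjustment is 2 < 13, so +2): 2 + 2 = 4.
R4 applies: 4 + 2 = 6.
R5 applies: 6 + 2 = 8.
R6 applies: 8 + 2 = 10.
Final offense level: 10.
Criminal history: 8 prior points → Category D (5+).
Level 10 falls in the 9-10 band.
Grid: Level 9-10 × Category D = 1170-1500 days.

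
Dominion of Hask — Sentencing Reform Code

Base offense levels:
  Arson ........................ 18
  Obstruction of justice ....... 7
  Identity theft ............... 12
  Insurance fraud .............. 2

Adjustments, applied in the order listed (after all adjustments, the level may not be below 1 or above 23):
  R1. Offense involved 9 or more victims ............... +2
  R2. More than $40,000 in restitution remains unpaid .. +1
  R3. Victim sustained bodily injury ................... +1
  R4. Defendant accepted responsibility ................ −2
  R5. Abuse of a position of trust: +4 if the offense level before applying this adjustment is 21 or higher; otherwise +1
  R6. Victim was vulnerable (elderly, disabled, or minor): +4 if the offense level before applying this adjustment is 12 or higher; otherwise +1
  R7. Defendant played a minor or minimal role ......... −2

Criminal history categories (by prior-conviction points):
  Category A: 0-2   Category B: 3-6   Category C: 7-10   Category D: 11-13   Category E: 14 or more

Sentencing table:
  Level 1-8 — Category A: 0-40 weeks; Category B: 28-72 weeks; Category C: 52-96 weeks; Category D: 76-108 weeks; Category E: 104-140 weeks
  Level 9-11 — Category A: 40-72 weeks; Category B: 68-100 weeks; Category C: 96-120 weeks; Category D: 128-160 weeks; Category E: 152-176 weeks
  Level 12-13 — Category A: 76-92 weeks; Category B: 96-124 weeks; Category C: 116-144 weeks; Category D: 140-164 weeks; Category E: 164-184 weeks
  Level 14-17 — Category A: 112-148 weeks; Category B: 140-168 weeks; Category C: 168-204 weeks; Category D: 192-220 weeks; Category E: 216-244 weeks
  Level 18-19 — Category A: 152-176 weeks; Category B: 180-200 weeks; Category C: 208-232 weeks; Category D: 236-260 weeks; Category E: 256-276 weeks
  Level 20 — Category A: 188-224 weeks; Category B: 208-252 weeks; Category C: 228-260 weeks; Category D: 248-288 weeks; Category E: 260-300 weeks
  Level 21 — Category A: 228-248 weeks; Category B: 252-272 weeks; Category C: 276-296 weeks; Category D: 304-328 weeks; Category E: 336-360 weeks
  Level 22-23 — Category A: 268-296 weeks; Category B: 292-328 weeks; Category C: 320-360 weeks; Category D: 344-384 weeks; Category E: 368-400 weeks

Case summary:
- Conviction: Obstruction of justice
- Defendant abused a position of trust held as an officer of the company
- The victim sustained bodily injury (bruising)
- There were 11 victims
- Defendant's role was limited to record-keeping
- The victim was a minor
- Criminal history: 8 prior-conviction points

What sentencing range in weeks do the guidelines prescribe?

Base offense level for obstruction of justice: 7.
R1 applies: 7 + 2 = 9.
R2 does not apply.
R3 applies: 9 + 1 = 10.
R4 does not apply.
R5 applies (level before this adjustment is 10 < 21, so +1): 10 + 1 = 11.
R6 applies (level before this adjustment is 11 < 12, so +1): 11 + 1 = 12.
R7 applies: 12 − 2 = 10.
Final offense level: 10.
Criminal history: 8 prior points → Category C (7-10).
Level 10 falls in the 9-11 band.
Grid: Level 9-11 × Category C = 96-120 weeks.

96-120 weeks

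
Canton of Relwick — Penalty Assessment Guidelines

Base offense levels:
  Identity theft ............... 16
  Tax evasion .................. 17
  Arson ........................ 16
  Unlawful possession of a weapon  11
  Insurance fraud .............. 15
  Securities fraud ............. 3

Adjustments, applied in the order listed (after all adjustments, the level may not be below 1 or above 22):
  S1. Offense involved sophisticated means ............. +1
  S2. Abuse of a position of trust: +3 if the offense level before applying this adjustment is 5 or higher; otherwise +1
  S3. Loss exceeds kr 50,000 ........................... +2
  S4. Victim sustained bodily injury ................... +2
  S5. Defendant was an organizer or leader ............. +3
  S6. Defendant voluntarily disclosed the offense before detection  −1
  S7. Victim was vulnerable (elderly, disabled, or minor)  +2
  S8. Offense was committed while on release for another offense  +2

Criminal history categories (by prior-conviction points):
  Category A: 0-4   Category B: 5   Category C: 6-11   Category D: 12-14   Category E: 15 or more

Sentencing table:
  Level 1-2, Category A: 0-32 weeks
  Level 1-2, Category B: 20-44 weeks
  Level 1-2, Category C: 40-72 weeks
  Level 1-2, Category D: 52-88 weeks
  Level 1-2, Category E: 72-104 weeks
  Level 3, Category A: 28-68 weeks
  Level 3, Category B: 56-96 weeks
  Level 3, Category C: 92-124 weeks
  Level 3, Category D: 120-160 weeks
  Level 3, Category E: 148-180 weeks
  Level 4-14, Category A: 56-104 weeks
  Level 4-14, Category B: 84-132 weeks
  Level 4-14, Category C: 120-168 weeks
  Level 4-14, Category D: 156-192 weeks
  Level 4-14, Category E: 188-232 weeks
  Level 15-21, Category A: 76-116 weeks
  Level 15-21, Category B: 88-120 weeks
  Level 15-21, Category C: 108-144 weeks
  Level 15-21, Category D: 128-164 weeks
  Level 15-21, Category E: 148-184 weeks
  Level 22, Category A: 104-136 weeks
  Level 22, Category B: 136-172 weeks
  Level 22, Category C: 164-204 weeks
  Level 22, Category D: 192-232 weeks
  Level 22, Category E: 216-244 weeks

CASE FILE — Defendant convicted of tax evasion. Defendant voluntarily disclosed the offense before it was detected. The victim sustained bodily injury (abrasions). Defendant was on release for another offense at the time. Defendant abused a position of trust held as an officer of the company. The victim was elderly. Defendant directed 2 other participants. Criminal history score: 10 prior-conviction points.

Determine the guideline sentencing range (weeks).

164-204 weeks

Base offense level for tax evasion: 17.
S2 applies (level before this adjustment is 17 ≥ 5, so +3): 17 + 3 = 20.
S3 does not apply.
S4 applies: 20 + 2 = 22.
S5 applies: 22 + 3 = 25.
S6 applies: 25 − 1 = 24.
S7 applies: 24 + 2 = 26.
S8 applies: 26 + 2 = 28.
Level 28 exceeds the maximum of 22; capped at 22.
Final offense level: 22.
Criminal history: 10 prior points → Category C (6-11).
Level 22 falls in the 22 band.
Grid: Level 22 × Category C = 164-204 weeks.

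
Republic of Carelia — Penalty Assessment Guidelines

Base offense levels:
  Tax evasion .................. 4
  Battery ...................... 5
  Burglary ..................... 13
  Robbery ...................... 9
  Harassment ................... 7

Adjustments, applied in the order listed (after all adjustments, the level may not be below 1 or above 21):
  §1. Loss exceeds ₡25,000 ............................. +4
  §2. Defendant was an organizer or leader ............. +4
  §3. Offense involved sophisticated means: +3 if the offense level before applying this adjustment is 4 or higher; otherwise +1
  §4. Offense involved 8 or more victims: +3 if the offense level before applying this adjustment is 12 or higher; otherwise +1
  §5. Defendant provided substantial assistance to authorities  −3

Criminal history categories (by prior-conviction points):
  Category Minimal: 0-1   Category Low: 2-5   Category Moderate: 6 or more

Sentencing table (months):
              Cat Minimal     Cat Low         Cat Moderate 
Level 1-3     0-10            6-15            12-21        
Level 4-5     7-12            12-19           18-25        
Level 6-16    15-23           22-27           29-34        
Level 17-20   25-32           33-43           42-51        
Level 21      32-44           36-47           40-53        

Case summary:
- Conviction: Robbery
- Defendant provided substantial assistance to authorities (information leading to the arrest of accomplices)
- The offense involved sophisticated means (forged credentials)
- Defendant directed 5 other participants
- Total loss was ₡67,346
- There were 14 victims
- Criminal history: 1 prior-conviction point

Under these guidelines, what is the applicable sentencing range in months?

Base offense level for robbery: 9.
§1 applies: 9 + 4 = 13.
§2 applies: 13 + 4 = 17.
§3 applies (level before this adjustment is 17 ≥ 4, so +3): 17 + 3 = 20.
§4 applies (level before this adjustment is 20 ≥ 12, so +3): 20 + 3 = 23.
§5 applies: 23 − 3 = 20.
Final offense level: 20.
Criminal history: 1 prior point → Category Minimal (0-1).
Level 20 falls in the 17-20 band.
Grid: Level 17-20 × Category Minimal = 25-32 months.

25-32 months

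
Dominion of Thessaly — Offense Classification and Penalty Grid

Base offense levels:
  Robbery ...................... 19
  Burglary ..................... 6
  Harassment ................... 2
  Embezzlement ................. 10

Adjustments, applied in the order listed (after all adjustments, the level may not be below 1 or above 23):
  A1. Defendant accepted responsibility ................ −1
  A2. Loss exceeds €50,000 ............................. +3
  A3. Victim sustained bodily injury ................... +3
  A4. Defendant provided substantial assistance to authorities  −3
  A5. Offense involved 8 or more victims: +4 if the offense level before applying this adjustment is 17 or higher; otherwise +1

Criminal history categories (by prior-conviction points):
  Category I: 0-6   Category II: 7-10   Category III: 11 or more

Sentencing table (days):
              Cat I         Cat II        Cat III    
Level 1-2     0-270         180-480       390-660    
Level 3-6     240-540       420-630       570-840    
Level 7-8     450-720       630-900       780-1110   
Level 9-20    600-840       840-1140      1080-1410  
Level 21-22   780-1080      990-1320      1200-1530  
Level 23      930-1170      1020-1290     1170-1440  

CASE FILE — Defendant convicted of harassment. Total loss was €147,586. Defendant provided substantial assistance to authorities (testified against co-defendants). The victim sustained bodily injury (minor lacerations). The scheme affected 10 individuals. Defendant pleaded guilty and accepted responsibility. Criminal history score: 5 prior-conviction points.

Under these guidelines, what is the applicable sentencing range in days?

240-540 days

Base offense level for harassment: 2.
A1 applies: 2 − 1 = 1.
A2 applies: 1 + 3 = 4.
A3 applies: 4 + 3 = 7.
A4 applies: 7 − 3 = 4.
A5 applies (level before this adjustment is 4 < 17, so +1): 4 + 1 = 5.
Final offense level: 5.
Criminal history: 5 prior points → Category I (0-6).
Level 5 falls in the 3-6 band.
Grid: Level 3-6 × Category I = 240-540 days.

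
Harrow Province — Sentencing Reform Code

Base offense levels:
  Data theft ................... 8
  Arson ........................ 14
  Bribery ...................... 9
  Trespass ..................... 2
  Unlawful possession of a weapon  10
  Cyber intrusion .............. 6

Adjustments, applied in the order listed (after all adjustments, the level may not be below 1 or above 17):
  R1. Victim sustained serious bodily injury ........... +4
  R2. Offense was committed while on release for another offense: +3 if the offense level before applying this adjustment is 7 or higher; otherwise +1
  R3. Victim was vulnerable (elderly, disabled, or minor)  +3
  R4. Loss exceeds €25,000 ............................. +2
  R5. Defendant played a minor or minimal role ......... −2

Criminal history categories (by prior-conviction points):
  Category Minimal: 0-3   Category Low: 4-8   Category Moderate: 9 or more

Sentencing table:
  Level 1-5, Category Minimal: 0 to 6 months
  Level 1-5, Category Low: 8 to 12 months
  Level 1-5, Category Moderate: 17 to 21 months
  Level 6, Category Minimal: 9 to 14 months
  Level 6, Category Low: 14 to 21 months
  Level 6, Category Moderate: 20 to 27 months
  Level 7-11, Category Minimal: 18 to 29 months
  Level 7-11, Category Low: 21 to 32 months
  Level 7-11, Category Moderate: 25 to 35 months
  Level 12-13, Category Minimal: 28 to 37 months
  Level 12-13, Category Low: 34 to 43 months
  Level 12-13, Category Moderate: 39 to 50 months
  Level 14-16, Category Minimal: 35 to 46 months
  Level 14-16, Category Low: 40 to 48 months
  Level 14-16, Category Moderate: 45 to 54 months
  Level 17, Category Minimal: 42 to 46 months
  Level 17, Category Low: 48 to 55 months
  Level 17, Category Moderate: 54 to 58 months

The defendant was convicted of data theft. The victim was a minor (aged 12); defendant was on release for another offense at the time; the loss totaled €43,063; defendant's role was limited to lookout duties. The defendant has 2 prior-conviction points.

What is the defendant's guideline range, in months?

Base offense level for data theft: 8.
R2 applies (level before this adjustment is 8 ≥ 7, so +3): 8 + 3 = 11.
R3 applies: 11 + 3 = 14.
R4 applies: 14 + 2 = 16.
R5 applies: 16 − 2 = 14.
Final offense level: 14.
Criminal history: 2 prior points → Category Minimal (0-3).
Level 14 falls in the 14-16 band.
Grid: Level 14-16 × Category Minimal = 35-46 months.

35-46 months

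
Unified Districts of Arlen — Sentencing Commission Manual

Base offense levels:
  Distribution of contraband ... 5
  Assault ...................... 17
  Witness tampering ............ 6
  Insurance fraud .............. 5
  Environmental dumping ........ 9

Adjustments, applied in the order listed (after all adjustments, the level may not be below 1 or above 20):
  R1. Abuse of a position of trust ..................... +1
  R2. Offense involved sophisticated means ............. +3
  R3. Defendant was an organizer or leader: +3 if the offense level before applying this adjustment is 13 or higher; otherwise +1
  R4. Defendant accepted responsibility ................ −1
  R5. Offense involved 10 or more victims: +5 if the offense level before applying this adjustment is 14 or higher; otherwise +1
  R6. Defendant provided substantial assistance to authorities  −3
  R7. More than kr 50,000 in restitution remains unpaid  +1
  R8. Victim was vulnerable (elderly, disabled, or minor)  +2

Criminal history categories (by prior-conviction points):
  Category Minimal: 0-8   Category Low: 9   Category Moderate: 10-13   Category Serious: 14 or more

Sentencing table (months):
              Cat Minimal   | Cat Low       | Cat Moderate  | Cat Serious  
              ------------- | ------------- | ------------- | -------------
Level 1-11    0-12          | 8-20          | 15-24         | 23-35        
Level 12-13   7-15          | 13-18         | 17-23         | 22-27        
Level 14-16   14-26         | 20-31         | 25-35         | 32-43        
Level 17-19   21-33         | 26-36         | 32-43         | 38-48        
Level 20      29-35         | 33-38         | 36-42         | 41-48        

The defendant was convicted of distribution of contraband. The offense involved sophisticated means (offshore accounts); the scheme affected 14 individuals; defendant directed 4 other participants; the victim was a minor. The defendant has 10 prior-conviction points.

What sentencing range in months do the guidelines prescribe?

17-23 months

Base offense level for distribution of contraband: 5.
R1 does not apply.
R2 applies: 5 + 3 = 8.
R3 applies (level before this adjustment is 8 < 13, so +1): 8 + 1 = 9.
R5 applies (level before this adjustment is 9 < 14, so +1): 9 + 1 = 10.
R8 applies: 10 + 2 = 12.
Final offense level: 12.
Criminal history: 10 prior points → Category Moderate (10-13).
Level 12 falls in the 12-13 band.
Grid: Level 12-13 × Category Moderate = 17-23 months.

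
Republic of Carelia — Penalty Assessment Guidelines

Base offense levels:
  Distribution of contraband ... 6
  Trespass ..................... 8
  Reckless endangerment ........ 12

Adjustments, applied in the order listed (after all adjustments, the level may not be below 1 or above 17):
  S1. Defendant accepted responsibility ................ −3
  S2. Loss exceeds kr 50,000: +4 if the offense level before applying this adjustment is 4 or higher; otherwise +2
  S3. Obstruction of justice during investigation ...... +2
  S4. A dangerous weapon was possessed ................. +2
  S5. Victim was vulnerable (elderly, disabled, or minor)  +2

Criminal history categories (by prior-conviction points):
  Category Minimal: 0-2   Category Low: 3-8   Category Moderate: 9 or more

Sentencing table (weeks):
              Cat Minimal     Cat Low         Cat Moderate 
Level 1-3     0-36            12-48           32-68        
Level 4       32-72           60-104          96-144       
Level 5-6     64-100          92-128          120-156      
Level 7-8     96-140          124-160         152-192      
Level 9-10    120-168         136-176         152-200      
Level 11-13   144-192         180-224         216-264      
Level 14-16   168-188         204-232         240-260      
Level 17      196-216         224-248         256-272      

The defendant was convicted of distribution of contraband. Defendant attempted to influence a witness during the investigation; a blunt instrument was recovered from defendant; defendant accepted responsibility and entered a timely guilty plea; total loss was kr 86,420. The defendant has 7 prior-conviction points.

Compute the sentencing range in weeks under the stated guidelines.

136-176 weeks

Base offense level for distribution of contraband: 6.
S1 applies: 6 − 3 = 3.
S2 applies (level before this adjustment is 3 < 4, so +2): 3 + 2 = 5.
S3 applies: 5 + 2 = 7.
S4 applies: 7 + 2 = 9.
S5 does not apply.
Final offense level: 9.
Criminal history: 7 prior points → Category Low (3-8).
Level 9 falls in the 9-10 band.
Grid: Level 9-10 × Category Low = 136-176 weeks.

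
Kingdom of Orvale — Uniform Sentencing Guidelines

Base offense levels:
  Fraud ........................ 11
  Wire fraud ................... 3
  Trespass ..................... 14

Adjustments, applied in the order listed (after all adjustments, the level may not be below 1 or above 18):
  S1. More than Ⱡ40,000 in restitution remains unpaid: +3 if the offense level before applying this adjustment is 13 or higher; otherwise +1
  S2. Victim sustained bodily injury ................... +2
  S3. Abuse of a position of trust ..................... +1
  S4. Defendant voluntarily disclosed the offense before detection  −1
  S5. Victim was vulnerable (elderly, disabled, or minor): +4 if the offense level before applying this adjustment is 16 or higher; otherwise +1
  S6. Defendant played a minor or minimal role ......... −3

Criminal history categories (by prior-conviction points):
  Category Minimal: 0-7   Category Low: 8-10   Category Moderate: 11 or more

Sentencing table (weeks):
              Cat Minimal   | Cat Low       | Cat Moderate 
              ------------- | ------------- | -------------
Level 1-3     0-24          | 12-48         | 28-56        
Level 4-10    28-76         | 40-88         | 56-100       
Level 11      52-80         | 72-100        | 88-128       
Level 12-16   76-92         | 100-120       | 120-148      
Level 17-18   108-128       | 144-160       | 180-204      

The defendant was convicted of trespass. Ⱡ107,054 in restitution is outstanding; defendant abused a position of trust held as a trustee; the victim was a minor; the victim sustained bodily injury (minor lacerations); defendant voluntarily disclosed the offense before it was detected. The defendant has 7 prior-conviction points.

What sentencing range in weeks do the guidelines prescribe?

108-128 weeks

Base offense level for trespass: 14.
S1 applies (level before this adjustment is 14 ≥ 13, so +3): 14 + 3 = 17.
S2 applies: 17 + 2 = 19.
S3 applies: 19 + 1 = 20.
S4 applies: 20 − 1 = 19.
S5 applies (level before this adjustment is 19 ≥ 16, so +4): 19 + 4 = 23.
S6 does not apply.
Level 23 exceeds the maximum of 18; capped at 18.
Final offense level: 18.
Criminal history: 7 prior points → Category Minimal (0-7).
Level 18 falls in the 17-18 band.
Grid: Level 17-18 × Category Minimal = 108-128 weeks.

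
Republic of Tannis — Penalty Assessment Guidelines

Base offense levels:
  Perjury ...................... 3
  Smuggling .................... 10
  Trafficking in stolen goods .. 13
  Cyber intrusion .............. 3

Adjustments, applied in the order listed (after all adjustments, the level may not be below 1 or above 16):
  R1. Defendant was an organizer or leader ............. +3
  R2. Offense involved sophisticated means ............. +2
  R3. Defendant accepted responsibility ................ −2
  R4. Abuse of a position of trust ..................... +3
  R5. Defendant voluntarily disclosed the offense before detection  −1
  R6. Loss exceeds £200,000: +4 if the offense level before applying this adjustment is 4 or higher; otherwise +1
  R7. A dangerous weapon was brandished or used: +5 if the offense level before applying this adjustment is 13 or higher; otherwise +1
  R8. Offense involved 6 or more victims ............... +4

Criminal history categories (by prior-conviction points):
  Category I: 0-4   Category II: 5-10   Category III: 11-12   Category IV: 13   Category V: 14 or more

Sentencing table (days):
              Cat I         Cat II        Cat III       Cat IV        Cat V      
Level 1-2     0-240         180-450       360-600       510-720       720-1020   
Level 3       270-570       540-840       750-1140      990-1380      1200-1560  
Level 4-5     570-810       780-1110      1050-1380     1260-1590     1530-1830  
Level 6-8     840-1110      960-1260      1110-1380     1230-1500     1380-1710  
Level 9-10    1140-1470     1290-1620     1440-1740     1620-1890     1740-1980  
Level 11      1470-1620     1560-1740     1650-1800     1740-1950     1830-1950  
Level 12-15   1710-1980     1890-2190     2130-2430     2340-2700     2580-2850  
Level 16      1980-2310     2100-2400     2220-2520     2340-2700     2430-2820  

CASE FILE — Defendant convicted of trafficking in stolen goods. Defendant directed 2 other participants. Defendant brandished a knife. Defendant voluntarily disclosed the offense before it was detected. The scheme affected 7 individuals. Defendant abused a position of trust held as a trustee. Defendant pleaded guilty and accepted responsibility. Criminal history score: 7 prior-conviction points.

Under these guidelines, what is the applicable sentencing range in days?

Base offense level for trafficking in stolen goods: 13.
R1 applies: 13 + 3 = 16.
R2 does not apply.
R3 applies: 16 − 2 = 14.
R4 applies: 14 + 3 = 17.
R5 applies: 17 − 1 = 16.
R7 applies (level before this adjustment is 16 ≥ 13, so +5): 16 + 5 = 21.
R8 applies: 21 + 4 = 25.
Level 25 exceeds the maximum of 16; capped at 16.
Final offense level: 16.
Criminal history: 7 prior points → Category II (5-10).
Level 16 falls in the 16 band.
Grid: Level 16 × Category II = 2100-2400 days.

2100-2400 days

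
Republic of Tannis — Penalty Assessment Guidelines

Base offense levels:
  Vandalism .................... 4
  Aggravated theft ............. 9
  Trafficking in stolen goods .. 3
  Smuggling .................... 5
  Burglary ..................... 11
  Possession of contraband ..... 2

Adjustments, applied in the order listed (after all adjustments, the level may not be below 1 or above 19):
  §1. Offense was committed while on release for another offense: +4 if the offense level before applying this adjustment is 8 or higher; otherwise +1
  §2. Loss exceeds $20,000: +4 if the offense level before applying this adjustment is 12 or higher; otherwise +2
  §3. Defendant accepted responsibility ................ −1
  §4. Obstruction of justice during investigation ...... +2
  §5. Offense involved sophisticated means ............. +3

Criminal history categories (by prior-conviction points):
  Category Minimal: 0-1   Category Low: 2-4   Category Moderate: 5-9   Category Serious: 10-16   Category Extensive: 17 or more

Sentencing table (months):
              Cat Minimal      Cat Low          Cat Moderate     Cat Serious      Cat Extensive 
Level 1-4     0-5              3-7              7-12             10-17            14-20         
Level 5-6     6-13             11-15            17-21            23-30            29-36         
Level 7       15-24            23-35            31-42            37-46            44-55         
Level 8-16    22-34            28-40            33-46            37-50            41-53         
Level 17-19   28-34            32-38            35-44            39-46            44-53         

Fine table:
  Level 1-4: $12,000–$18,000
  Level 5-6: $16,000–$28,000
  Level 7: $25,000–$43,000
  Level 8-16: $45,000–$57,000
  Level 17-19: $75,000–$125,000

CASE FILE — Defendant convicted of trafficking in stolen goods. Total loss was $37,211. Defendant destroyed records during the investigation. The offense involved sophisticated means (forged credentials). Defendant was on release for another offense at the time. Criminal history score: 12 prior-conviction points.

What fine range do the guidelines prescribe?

Base offense level for trafficking in stolen goods: 3.
§1 applies (level before this adjustment is 3 < 8, so +1): 3 + 1 = 4.
§2 applies (level before this adjustment is 4 < 12, so +2): 4 + 2 = 6.
§3 does not apply.
§4 applies: 6 + 2 = 8.
§5 applies: 8 + 3 = 11.
Final offense level: 11.
Level 11 falls in the 8-16 band.
Fine table: Level 8-16 → $45,000–$57,000.

$45,000–$57,000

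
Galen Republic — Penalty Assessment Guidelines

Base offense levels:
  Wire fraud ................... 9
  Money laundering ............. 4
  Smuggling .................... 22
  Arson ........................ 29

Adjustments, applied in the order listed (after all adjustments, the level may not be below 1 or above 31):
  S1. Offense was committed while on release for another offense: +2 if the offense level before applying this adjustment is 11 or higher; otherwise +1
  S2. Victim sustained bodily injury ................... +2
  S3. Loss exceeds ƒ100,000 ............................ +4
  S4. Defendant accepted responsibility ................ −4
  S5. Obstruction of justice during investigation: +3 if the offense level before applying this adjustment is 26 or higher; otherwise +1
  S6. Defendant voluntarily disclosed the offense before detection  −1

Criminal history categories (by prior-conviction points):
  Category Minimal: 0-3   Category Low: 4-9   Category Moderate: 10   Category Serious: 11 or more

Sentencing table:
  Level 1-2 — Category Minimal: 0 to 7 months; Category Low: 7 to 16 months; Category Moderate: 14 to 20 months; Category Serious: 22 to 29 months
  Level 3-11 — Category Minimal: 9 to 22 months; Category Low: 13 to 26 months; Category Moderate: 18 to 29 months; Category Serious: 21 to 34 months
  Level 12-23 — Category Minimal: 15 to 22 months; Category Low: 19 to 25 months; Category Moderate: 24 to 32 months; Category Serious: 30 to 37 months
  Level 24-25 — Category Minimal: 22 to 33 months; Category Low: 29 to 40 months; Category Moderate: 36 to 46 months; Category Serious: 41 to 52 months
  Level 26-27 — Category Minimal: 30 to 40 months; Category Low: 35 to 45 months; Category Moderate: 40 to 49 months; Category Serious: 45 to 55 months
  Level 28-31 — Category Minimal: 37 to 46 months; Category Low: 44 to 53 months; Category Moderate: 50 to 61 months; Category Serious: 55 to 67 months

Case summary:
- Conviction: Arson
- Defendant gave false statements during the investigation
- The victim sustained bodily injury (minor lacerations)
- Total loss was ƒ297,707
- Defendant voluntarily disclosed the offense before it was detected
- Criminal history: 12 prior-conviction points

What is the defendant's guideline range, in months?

55-67 months

Base offense level for arson: 29.
S2 applies: 29 + 2 = 31.
S3 applies: 31 + 4 = 35.
S5 applies (level before this adjustment is 35 ≥ 26, so +3): 35 + 3 = 38.
S6 applies: 38 − 1 = 37.
Level 37 exceeds the maximum of 31; capped at 31.
Final offense level: 31.
Criminal history: 12 prior points → Category Serious (11+).
Level 31 falls in the 28-31 band.
Grid: Level 28-31 × Category Serious = 55-67 months.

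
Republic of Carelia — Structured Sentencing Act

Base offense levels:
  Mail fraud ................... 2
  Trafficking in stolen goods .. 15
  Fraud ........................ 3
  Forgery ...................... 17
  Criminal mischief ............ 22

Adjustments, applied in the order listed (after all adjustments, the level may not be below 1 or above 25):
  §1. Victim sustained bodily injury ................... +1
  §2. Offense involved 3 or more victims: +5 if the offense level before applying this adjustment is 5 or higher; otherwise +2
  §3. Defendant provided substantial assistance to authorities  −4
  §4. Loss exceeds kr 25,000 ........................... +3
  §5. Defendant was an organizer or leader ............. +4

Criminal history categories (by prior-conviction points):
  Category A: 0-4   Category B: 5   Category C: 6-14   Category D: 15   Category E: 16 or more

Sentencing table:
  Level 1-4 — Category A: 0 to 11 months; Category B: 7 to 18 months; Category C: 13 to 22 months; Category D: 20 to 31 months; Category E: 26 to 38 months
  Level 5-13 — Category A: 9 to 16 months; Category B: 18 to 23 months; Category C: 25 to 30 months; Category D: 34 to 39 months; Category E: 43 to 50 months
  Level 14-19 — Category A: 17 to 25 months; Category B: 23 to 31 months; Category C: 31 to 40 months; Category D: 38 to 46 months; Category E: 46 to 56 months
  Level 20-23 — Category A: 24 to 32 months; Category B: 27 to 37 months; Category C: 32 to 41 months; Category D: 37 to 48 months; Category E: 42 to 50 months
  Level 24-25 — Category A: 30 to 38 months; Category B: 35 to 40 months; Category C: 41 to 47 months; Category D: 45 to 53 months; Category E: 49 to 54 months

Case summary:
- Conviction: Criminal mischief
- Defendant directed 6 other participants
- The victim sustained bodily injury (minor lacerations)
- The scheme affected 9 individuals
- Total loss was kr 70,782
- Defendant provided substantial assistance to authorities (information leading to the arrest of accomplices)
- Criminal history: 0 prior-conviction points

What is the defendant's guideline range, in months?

30-38 months

Base offense level for criminal mischief: 22.
§1 applies: 22 + 1 = 23.
§2 applies (level before this adjustment is 23 ≥ 5, so +5): 23 + 5 = 28.
§3 applies: 28 − 4 = 24.
§4 applies: 24 + 3 = 27.
§5 applies: 27 + 4 = 31.
Level 31 exceeds the maximum of 25; capped at 25.
Final offense level: 25.
Criminal history: 0 prior points → Category A (0-4).
Level 25 falls in the 24-25 band.
Grid: Level 24-25 × Category A = 30-38 months.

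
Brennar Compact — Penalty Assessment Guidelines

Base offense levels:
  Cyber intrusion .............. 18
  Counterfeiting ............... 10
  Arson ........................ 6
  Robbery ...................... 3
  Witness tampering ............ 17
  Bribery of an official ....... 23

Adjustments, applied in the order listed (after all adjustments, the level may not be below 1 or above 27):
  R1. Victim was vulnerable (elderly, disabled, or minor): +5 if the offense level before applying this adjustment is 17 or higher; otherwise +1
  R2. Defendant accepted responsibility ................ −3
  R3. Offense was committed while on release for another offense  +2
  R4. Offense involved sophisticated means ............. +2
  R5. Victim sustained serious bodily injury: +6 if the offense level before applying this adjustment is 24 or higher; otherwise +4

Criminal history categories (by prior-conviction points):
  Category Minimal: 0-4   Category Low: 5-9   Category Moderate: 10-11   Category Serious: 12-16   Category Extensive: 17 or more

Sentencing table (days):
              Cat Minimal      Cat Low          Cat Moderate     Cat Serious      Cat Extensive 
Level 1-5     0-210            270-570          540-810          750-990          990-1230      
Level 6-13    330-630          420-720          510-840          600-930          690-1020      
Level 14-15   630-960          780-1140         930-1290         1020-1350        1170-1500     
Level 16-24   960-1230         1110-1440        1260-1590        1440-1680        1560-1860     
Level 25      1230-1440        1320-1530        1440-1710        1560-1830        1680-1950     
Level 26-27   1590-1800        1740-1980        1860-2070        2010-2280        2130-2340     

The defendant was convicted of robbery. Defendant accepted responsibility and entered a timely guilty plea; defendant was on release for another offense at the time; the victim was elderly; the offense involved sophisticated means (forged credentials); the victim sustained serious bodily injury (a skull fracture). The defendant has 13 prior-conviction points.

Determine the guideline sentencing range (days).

600-930 days

Base offense level for robbery: 3.
R1 applies (level before this adjustment is 3 < 17, so +1): 3 + 1 = 4.
R2 applies: 4 − 3 = 1.
R3 applies: 1 + 2 = 3.
R4 applies: 3 + 2 = 5.
R5 applies (level before this adjustment is 5 < 24, so +4): 5 + 4 = 9.
Final offense level: 9.
Criminal history: 13 prior points → Category Serious (12-16).
Level 9 falls in the 6-13 band.
Grid: Level 6-13 × Category Serious = 600-930 days.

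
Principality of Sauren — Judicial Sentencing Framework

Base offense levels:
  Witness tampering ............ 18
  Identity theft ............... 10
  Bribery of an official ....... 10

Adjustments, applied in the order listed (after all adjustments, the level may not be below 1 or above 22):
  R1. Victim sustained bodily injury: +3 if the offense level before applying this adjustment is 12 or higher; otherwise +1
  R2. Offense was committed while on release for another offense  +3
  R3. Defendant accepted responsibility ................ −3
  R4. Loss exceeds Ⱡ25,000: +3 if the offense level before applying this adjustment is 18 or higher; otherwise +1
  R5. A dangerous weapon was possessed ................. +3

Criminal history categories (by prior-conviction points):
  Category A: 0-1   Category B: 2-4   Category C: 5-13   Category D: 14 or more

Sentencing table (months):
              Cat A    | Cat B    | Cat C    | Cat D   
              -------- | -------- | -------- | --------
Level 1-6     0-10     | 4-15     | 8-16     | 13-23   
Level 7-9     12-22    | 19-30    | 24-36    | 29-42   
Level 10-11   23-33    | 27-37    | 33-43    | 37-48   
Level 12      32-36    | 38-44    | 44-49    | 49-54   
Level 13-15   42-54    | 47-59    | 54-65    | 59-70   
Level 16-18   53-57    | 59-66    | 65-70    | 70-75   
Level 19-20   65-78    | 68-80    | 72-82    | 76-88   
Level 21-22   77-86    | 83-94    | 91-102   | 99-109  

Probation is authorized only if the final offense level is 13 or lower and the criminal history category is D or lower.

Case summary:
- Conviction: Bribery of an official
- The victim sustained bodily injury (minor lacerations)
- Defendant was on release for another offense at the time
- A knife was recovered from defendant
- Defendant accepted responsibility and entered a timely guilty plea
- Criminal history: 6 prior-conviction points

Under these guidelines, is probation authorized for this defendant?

Base offense level for bribery of an official: 10.
R1 applies (level before this adjustment is 10 < 12, so +1): 10 + 1 = 11.
R2 applies: 11 + 3 = 14.
R3 applies: 14 − 3 = 11.
R4 does not apply.
R5 applies: 11 + 3 = 14.
Final offense level: 14.
Criminal history: 6 prior points → Category C (5-13).
Level 14 falls in the 13-15 band.
Grid: Level 13-15 × Category C = 54-65 months.
Probation check: level 14 > 13 and category C ≤ D → not eligible.

No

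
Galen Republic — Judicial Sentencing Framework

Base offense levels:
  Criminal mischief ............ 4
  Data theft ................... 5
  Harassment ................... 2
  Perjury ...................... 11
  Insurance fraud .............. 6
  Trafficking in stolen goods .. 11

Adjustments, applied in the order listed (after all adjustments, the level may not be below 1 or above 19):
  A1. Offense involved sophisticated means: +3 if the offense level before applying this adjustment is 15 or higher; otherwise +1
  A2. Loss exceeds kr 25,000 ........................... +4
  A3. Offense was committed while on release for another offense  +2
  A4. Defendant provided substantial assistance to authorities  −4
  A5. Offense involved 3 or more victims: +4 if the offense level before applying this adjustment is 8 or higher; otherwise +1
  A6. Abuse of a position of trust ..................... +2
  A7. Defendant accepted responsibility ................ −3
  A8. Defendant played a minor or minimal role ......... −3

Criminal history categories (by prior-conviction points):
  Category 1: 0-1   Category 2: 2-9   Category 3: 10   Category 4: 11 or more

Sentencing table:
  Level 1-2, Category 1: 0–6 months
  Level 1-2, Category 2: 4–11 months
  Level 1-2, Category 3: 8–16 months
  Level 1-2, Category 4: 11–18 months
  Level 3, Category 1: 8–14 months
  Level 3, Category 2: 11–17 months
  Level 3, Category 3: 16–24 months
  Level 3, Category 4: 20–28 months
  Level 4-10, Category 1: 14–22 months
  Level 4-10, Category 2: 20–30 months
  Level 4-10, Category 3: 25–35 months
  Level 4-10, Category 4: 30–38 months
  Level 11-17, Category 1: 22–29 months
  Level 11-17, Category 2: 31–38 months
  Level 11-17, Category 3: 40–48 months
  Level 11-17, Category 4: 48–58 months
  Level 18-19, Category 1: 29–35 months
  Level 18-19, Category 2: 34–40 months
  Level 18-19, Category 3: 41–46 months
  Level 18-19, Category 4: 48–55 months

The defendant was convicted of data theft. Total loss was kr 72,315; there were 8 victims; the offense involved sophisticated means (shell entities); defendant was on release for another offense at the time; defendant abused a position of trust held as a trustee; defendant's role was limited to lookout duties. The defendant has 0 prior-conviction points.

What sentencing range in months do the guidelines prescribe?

Base offense level for data theft: 5.
A1 applies (level before this adjustment is 5 < 15, so +1): 5 + 1 = 6.
A2 applies: 6 + 4 = 10.
A3 applies: 10 + 2 = 12.
A5 applies (level before this adjustment is 12 ≥ 8, so +4): 12 + 4 = 16.
A6 applies: 16 + 2 = 18.
A7 does not apply.
A8 applies: 18 − 3 = 15.
Final offense level: 15.
Criminal history: 0 prior points → Category 1 (0-1).
Level 15 falls in the 11-17 band.
Grid: Level 11-17 × Category 1 = 22-29 months.

22-29 months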